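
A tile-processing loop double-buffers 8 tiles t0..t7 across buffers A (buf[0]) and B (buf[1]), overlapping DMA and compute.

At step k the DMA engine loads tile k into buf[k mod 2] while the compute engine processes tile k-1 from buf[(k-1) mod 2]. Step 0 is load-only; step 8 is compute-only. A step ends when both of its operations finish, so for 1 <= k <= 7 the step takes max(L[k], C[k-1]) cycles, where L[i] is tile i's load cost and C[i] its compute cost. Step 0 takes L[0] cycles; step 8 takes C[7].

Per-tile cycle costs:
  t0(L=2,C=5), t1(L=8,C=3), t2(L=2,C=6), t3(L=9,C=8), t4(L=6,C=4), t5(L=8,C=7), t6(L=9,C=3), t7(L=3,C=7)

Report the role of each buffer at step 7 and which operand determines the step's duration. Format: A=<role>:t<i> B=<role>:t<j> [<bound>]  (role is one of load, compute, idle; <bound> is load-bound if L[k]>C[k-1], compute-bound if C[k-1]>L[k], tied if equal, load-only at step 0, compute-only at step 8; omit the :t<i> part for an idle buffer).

step 7: A=compute:t6 B=load:t7 [tied]

step 0: L[0]=2 → dur=2, Σ=2 | A=load:t0 B=idle [load-only]
step 1: L[1]=8 C[0]=5 → dur=8, Σ=10 | A=compute:t0 B=load:t1 [load-bound]
step 2: L[2]=2 C[1]=3 → dur=3, Σ=13 | A=load:t2 B=compute:t1 [compute-bound]
step 3: L[3]=9 C[2]=6 → dur=9, Σ=22 | A=compute:t2 B=load:t3 [load-bound]
step 4: L[4]=6 C[3]=8 → dur=8, Σ=30 | A=load:t4 B=compute:t3 [compute-bound]
step 5: L[5]=8 C[4]=4 → dur=8, Σ=38 | A=compute:t4 B=load:t5 [load-bound]
step 6: L[6]=9 C[5]=7 → dur=9, Σ=47 | A=load:t6 B=compute:t5 [load-bound]
step 7: L[7]=3 C[6]=3 → dur=3, Σ=50 | A=compute:t6 B=load:t7 [tied]
step 8: C[7]=7 → dur=7, Σ=57 | A=idle B=compute:t7 [compute-only]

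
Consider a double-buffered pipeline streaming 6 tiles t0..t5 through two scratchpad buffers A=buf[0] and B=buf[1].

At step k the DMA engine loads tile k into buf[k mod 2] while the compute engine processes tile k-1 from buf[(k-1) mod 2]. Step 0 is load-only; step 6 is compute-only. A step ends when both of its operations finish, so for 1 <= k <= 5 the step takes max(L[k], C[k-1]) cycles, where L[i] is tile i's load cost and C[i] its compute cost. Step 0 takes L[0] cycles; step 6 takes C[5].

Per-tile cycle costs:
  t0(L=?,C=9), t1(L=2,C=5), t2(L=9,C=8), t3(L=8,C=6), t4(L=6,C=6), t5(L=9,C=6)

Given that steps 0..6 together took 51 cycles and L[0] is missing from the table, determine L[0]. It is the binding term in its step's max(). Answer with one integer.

L[0] = 4

step 0 → dur = L[0]=? = L[0]  (unknown; binding)
step 1 → dur = max(L[1]=2, C[0]=9) = 9
step 2 → dur = max(L[2]=9, C[1]=5) = 9
step 3 → dur = max(L[3]=8, C[2]=8) = 8
step 4 → dur = max(L[4]=6, C[3]=6) = 6
step 5 → dur = max(L[5]=9, C[4]=6) = 9
step 6 → dur = C[5]=6 = 6
sum of known step durations = 47
dur[0] = total - known = 51 - 47 = 4
L[0] is the binding max in step 0, so L[0] = dur[0] = 4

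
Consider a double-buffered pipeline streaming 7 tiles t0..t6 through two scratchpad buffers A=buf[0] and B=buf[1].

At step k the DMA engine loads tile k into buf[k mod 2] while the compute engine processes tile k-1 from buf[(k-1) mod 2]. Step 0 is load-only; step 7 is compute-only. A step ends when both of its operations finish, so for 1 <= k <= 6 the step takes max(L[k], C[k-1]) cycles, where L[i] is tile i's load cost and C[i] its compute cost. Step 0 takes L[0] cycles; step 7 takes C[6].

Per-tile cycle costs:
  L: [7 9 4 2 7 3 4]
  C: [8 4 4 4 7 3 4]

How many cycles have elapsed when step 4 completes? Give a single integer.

end_cycle[4] = 31

[0] DMA t0→A (7c) ∥ CU idle ⇒ 7c, clock 7
[1] DMA t1→B (9c) ∥ CU A:t0 (8c) ⇒ 9c, clock 16
[2] DMA t2→A (4c) ∥ CU B:t1 (4c) ⇒ 4c, clock 20
[3] DMA t3→B (2c) ∥ CU A:t2 (4c) ⇒ 4c, clock 24
[4] DMA t4→A (7c) ∥ CU B:t3 (4c) ⇒ 7c, clock 31
[5] DMA t5→B (3c) ∥ CU A:t4 (7c) ⇒ 7c, clock 38
[6] DMA t6→A (4c) ∥ CU B:t5 (3c) ⇒ 4c, clock 42
[7] DMA idle ∥ CU A:t6 (4c) ⇒ 4c, clock 46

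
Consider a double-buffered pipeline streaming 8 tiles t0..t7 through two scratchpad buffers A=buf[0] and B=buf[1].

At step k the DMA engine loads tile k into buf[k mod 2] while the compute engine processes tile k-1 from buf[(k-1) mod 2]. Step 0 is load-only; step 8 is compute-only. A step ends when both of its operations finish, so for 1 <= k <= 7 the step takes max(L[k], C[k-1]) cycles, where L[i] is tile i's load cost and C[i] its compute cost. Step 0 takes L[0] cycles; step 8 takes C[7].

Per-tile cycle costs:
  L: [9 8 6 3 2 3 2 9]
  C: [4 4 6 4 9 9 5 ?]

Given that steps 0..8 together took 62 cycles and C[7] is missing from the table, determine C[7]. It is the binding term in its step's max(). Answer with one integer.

step 0 = dur = L[0]=9 = 9
step 1 = dur = max(L[1]=8, C[0]=4) = 8
step 2 = dur = max(L[2]=6, C[1]=4) = 6
step 3 = dur = max(L[3]=3, C[2]=6) = 6
step 4 = dur = max(L[4]=2, C[3]=4) = 4
step 5 = dur = max(L[5]=3, C[4]=9) = 9
step 6 = dur = max(L[6]=2, C[5]=9) = 9
step 7 = dur = max(L[7]=9, C[6]=5) = 9
step 8 = dur = C[7]=? = C[7]  (unknown; binding)
sum of known step durations = 60
dur[8] = total - known = 62 - 60 = 2
C[7] is the binding max in step 8, so C[7] = dur[8] = 2

C[7] = 2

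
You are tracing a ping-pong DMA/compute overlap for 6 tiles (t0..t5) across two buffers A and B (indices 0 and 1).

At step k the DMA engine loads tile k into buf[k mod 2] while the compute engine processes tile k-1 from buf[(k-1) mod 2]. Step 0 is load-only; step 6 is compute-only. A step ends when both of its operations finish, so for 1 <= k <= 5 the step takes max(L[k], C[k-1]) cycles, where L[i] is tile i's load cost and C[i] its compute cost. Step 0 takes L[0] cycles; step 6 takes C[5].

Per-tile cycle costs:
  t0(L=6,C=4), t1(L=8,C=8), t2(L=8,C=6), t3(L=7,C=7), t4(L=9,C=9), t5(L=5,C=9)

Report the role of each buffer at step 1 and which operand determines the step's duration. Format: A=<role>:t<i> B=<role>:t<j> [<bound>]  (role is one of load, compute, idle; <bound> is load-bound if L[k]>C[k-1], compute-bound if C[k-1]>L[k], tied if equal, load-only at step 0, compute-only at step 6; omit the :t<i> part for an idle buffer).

step 1: A=compute:t0 B=load:t1 [load-bound]

k=0 load=t0/6c comp=- wait=6 total=6
k=1 load=t1/8c comp=t0/4c wait=8 total=14
k=2 load=t2/8c comp=t1/8c wait=8 total=22
k=3 load=t3/7c comp=t2/6c wait=7 total=29
k=4 load=t4/9c comp=t3/7c wait=9 total=38
k=5 load=t5/5c comp=t4/9c wait=9 total=47
k=6 load=- comp=t5/9c wait=9 total=56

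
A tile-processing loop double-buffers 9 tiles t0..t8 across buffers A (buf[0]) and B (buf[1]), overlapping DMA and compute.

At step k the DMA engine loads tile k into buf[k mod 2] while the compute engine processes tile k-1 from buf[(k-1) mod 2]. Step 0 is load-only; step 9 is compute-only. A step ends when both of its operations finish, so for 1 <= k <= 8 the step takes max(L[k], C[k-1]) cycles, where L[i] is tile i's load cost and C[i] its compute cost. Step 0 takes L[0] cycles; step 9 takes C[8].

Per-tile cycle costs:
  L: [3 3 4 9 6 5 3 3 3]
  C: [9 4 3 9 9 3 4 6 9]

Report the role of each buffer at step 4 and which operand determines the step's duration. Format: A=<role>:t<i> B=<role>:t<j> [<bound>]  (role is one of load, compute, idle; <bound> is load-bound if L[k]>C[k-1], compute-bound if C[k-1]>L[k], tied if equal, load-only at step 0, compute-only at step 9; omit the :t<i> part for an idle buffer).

  0. 3=3c; end=3; A:t0 B:-
  1. max(3,9)=9c; end=12; A:t0 B:t1
  2. max(4,4)=4c; end=16; A:t2 B:t1
  3. max(9,3)=9c; end=25; A:t2 B:t3
  4. max(6,9)=9c; end=34; A:t4 B:t3
  5. max(5,9)=9c; end=43; A:t4 B:t5
  6. max(3,3)=3c; end=46; A:t6 B:t5
  7. max(3,4)=4c; end=50; A:t6 B:t7
  8. max(3,6)=6c; end=56; A:t8 B:t7
  9. 9=9c; end=65; A:t8 B:t7

step 4: A=load:t4 B=compute:t3 [compute-bound]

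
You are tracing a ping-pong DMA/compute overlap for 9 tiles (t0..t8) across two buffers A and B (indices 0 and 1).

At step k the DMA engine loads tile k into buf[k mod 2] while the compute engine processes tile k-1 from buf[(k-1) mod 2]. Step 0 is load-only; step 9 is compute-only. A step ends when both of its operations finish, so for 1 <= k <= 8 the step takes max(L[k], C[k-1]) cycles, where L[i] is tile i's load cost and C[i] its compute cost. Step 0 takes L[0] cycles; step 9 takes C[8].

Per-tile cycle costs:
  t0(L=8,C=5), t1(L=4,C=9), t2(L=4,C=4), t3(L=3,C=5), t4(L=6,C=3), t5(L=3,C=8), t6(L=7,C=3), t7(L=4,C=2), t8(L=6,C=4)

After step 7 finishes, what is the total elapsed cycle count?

end_cycle[7] = 47

k=0 load=t0/8c comp=- wait=8 total=8
k=1 load=t1/4c comp=t0/5c wait=5 total=13
k=2 load=t2/4c comp=t1/9c wait=9 total=22
k=3 load=t3/3c comp=t2/4c wait=4 total=26
k=4 load=t4/6c comp=t3/5c wait=6 total=32
k=5 load=t5/3c comp=t4/3c wait=3 total=35
k=6 load=t6/7c comp=t5/8c wait=8 total=43
k=7 load=t7/4c comp=t6/3c wait=4 total=47
k=8 load=t8/6c comp=t7/2c wait=6 total=53
k=9 load=- comp=t8/4c wait=4 total=57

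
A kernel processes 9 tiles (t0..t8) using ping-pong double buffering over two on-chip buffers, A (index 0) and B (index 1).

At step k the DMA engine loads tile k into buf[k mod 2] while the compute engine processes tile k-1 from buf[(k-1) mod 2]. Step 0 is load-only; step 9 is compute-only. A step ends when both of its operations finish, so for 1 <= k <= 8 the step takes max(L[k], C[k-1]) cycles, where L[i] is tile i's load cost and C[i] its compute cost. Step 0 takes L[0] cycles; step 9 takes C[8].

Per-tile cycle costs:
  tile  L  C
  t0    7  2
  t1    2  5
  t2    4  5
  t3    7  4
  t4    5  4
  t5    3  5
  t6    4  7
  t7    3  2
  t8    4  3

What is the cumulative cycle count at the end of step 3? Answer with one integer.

end_cycle[3] = 21

step 0: L[0]=7 → dur=7, Σ=7 | A=load:t0 B=idle [load-only]
step 1: L[1]=2 C[0]=2 → dur=2, Σ=9 | A=compute:t0 B=load:t1 [tied]
step 2: L[2]=4 C[1]=5 → dur=5, Σ=14 | A=load:t2 B=compute:t1 [compute-bound]
step 3: L[3]=7 C[2]=5 → dur=7, Σ=21 | A=compute:t2 B=load:t3 [load-bound]
step 4: L[4]=5 C[3]=4 → dur=5, Σ=26 | A=load:t4 B=compute:t3 [load-bound]
step 5: L[5]=3 C[4]=4 → dur=4, Σ=30 | A=compute:t4 B=load:t5 [compute-bound]
step 6: L[6]=4 C[5]=5 → dur=5, Σ=35 | A=load:t6 B=compute:t5 [compute-bound]
step 7: L[7]=3 C[6]=7 → dur=7, Σ=42 | A=compute:t6 B=load:t7 [compute-bound]
step 8: L[8]=4 C[7]=2 → dur=4, Σ=46 | A=load:t8 B=compute:t7 [load-bound]
step 9: C[8]=3 → dur=3, Σ=49 | A=compute:t8 B=idle [compute-only]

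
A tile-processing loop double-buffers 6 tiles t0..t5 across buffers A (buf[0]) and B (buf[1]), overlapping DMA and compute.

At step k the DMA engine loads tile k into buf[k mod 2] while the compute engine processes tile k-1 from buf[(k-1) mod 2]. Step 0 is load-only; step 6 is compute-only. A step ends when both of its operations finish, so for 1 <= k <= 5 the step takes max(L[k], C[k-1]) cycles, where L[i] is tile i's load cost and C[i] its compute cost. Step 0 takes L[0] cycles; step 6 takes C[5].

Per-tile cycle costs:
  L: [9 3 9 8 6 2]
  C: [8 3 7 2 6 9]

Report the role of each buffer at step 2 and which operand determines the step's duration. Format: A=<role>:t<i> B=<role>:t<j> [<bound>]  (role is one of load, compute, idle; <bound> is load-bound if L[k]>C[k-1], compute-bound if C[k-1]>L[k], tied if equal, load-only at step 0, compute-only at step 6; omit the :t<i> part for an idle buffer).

[0] DMA t0→A (9c) ∥ CU idle ⇒ 9c, clock 9
[1] DMA t1→B (3c) ∥ CU A:t0 (8c) ⇒ 8c, clock 17
[2] DMA t2→A (9c) ∥ CU B:t1 (3c) ⇒ 9c, clock 26
[3] DMA t3→B (8c) ∥ CU A:t2 (7c) ⇒ 8c, clock 34
[4] DMA t4→A (6c) ∥ CU B:t3 (2c) ⇒ 6c, clock 40
[5] DMA t5→B (2c) ∥ CU A:t4 (6c) ⇒ 6c, clock 46
[6] DMA idle ∥ CU B:t5 (9c) ⇒ 9c, clock 55

step 2: A=load:t2 B=compute:t1 [load-bound]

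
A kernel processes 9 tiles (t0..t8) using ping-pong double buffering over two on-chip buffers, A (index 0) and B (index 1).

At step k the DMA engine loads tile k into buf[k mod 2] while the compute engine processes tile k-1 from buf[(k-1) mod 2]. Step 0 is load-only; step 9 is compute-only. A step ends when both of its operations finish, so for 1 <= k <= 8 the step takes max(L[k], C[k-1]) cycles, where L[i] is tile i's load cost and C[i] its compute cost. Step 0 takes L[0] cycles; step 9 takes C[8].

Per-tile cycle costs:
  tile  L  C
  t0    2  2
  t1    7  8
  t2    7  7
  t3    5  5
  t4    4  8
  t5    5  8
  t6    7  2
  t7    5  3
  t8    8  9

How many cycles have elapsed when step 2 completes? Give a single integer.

end_cycle[2] = 17

  0. 2=2c; end=2; A:t0 B:-
  1. max(7,2)=7c; end=9; A:t0 B:t1
  2. max(7,8)=8c; end=17; A:t2 B:t1
  3. max(5,7)=7c; end=24; A:t2 B:t3
  4. max(4,5)=5c; end=29; A:t4 B:t3
  5. max(5,8)=8c; end=37; A:t4 B:t5
  6. max(7,8)=8c; end=45; A:t6 B:t5
  7. max(5,2)=5c; end=50; A:t6 B:t7
  8. max(8,3)=8c; end=58; A:t8 B:t7
  9. 9=9c; end=67; A:t8 B:t7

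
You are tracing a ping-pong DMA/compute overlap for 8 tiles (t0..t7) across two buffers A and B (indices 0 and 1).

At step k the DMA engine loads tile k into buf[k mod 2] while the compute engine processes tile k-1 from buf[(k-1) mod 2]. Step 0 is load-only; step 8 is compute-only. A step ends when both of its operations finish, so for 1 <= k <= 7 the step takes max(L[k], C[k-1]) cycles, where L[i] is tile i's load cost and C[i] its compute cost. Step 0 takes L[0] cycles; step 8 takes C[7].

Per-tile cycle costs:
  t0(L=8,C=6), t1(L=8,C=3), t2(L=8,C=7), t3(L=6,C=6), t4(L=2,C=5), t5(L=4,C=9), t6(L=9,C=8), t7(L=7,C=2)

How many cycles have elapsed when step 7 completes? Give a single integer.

k=0 load=t0/8c comp=- wait=8 total=8
k=1 load=t1/8c comp=t0/6c wait=8 total=16
k=2 load=t2/8c comp=t1/3c wait=8 total=24
k=3 load=t3/6c comp=t2/7c wait=7 total=31
k=4 load=t4/2c comp=t3/6c wait=6 total=37
k=5 load=t5/4c comp=t4/5c wait=5 total=42
k=6 load=t6/9c comp=t5/9c wait=9 total=51
k=7 load=t7/7c comp=t6/8c wait=8 total=59
k=8 load=- comp=t7/2c wait=2 total=61

end_cycle[7] = 59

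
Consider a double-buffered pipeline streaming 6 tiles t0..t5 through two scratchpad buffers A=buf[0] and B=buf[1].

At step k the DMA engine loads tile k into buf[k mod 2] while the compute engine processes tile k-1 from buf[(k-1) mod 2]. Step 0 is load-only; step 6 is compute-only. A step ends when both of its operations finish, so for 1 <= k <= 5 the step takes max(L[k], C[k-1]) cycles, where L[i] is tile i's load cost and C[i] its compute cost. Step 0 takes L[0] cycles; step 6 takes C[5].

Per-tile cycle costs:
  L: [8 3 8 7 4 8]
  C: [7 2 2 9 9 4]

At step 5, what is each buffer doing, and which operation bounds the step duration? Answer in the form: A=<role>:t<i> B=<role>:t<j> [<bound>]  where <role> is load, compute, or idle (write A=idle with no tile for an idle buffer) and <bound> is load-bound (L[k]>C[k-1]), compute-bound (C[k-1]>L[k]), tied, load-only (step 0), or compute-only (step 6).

k=0 load=t0/8c comp=- wait=8 total=8
k=1 load=t1/3c comp=t0/7c wait=7 total=15
k=2 load=t2/8c comp=t1/2c wait=8 total=23
k=3 load=t3/7c comp=t2/2c wait=7 total=30
k=4 load=t4/4c comp=t3/9c wait=9 total=39
k=5 load=t5/8c comp=t4/9c wait=9 total=48
k=6 load=- comp=t5/4c wait=4 total=52

step 5: A=compute:t4 B=load:t5 [compute-bound]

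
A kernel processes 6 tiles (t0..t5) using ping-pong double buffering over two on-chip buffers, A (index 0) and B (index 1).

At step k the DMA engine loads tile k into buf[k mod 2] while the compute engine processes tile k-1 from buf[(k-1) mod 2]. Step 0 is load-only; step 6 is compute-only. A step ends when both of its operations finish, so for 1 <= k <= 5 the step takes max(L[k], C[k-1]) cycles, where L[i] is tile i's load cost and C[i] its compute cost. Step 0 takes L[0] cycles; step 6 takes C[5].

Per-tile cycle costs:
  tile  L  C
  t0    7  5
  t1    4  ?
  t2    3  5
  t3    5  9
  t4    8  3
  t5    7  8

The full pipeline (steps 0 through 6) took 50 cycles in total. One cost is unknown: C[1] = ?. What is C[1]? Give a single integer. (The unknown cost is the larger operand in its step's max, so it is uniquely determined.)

step 0: dur = L[0]=7 = 7
step 1: dur = max(L[1]=4, C[0]=5) = 5
step 2: dur = max(L[2]=3, C[1]=?) = C[1]  (unknown; binding)
step 3: dur = max(L[3]=5, C[2]=5) = 5
step 4: dur = max(L[4]=8, C[3]=9) = 9
step 5: dur = max(L[5]=7, C[4]=3) = 7
step 6: dur = C[5]=8 = 8
sum of known step durations = 41
dur[2] = total - known = 50 - 41 = 9
C[1] is the binding max in step 2, so C[1] = dur[2] = 9

C[1] = 9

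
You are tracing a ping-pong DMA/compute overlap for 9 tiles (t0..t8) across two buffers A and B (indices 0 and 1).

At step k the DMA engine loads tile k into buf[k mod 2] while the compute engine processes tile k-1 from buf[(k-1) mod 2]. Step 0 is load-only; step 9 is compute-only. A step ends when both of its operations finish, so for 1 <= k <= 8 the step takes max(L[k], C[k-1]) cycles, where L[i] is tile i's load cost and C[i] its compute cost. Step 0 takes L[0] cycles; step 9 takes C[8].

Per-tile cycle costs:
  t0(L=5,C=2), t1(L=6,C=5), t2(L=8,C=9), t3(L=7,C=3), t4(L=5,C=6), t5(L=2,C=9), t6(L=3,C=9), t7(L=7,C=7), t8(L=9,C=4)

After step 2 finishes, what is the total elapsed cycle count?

[0] DMA t0→A (5c) ∥ CU idle ⇒ 5c, clock 5
[1] DMA t1→B (6c) ∥ CU A:t0 (2c) ⇒ 6c, clock 11
[2] DMA t2→A (8c) ∥ CU B:t1 (5c) ⇒ 8c, clock 19
[3] DMA t3→B (7c) ∥ CU A:t2 (9c) ⇒ 9c, clock 28
[4] DMA t4→A (5c) ∥ CU B:t3 (3c) ⇒ 5c, clock 33
[5] DMA t5→B (2c) ∥ CU A:t4 (6c) ⇒ 6c, clock 39
[6] DMA t6→A (3c) ∥ CU B:t5 (9c) ⇒ 9c, clock 48
[7] DMA t7→B (7c) ∥ CU A:t6 (9c) ⇒ 9c, clock 57
[8] DMA t8→A (9c) ∥ CU B:t7 (7c) ⇒ 9c, clock 66
[9] DMA idle ∥ CU A:t8 (4c) ⇒ 4c, clock 70

end_cycle[2] = 19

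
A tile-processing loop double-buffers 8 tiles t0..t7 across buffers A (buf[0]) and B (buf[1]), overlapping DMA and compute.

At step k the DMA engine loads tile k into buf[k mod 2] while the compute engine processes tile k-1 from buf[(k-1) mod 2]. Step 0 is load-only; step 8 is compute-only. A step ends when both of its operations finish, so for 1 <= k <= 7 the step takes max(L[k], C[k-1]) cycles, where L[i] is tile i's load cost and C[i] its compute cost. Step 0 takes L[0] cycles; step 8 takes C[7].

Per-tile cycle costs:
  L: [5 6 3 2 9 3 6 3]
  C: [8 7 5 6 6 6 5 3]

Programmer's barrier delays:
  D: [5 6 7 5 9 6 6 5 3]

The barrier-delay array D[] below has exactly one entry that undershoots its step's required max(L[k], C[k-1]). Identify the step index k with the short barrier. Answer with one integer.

hazard at step 1

[0] required=L[0]=5=5 vs D=5 ok
[1] required=max(L[1]=6,C[0]=8)=8 vs D=6 SHORT
[2] required=max(L[2]=3,C[1]=7)=7 vs D=7 ok
[3] required=max(L[3]=2,C[2]=5)=5 vs D=5 ok
[4] required=max(L[4]=9,C[3]=6)=9 vs D=9 ok
[5] required=max(L[5]=3,C[4]=6)=6 vs D=6 ok
[6] required=max(L[6]=6,C[5]=6)=6 vs D=6 ok
[7] required=max(L[7]=3,C[6]=5)=5 vs D=5 ok
[8] required=C[7]=3=3 vs D=3 ok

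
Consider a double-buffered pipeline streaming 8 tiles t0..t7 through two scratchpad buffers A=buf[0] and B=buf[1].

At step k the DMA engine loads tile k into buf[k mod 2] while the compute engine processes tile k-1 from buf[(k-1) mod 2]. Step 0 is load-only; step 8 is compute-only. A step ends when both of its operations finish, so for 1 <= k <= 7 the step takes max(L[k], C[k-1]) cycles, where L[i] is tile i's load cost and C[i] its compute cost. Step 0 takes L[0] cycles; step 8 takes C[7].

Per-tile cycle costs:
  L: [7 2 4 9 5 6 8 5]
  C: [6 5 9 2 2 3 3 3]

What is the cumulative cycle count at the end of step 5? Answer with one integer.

[0] DMA t0→A (7c) ∥ CU idle ⇒ 7c, clock 7
[1] DMA t1→B (2c) ∥ CU A:t0 (6c) ⇒ 6c, clock 13
[2] DMA t2→A (4c) ∥ CU B:t1 (5c) ⇒ 5c, clock 18
[3] DMA t3→B (9c) ∥ CU A:t2 (9c) ⇒ 9c, clock 27
[4] DMA t4→A (5c) ∥ CU B:t3 (2c) ⇒ 5c, clock 32
[5] DMA t5→B (6c) ∥ CU A:t4 (2c) ⇒ 6c, clock 38
[6] DMA t6→A (8c) ∥ CU B:t5 (3c) ⇒ 8c, clock 46
[7] DMA t7→B (5c) ∥ CU A:t6 (3c) ⇒ 5c, clock 51
[8] DMA idle ∥ CU B:t7 (3c) ⇒ 3c, clock 54

end_cycle[5] = 38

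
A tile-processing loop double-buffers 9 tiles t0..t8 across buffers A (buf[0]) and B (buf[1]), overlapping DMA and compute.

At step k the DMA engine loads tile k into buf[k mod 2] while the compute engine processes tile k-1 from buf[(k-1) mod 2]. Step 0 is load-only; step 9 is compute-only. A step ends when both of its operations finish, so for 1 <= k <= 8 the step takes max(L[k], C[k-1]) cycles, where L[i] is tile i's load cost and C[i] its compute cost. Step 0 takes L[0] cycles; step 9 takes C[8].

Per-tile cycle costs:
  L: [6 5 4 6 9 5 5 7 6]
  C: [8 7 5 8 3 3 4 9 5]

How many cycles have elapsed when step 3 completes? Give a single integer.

  0. 6=6c; end=6; A:t0 B:-
  1. max(5,8)=8c; end=14; A:t0 B:t1
  2. max(4,7)=7c; end=21; A:t2 B:t1
  3. max(6,5)=6c; end=27; A:t2 B:t3
  4. max(9,8)=9c; end=36; A:t4 B:t3
  5. max(5,3)=5c; end=41; A:t4 B:t5
  6. max(5,3)=5c; end=46; A:t6 B:t5
  7. max(7,4)=7c; end=53; A:t6 B:t7
  8. max(6,9)=9c; end=62; A:t8 B:t7
  9. 5=5c; end=67; A:t8 B:t7

end_cycle[3] = 27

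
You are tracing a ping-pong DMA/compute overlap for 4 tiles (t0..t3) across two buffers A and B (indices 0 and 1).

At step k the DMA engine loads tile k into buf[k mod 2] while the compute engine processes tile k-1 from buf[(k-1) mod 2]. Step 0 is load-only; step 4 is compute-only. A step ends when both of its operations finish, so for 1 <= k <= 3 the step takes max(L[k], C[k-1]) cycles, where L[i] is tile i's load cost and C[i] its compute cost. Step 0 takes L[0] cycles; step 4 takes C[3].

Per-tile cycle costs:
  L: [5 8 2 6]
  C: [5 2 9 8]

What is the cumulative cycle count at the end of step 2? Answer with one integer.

[0] DMA t0→A (5c) ∥ CU idle ⇒ 5c, clock 5
[1] DMA t1→B (8c) ∥ CU A:t0 (5c) ⇒ 8c, clock 13
[2] DMA t2→A (2c) ∥ CU B:t1 (2c) ⇒ 2c, clock 15
[3] DMA t3→B (6c) ∥ CU A:t2 (9c) ⇒ 9c, clock 24
[4] DMA idle ∥ CU B:t3 (8c) ⇒ 8c, clock 32

end_cycle[2] = 15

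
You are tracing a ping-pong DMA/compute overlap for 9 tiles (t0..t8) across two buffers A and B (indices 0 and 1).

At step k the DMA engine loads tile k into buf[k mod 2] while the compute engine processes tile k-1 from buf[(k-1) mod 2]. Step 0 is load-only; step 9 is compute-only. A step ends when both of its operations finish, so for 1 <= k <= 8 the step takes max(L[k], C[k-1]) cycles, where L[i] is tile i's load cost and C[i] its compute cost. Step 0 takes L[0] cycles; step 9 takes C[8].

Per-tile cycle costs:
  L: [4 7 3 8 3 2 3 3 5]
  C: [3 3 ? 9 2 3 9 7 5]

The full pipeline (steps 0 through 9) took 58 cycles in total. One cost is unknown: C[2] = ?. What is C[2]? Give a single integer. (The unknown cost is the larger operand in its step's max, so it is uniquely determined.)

C[2] = 9

step 0 = dur = L[0]=4 = 4
step 1 = dur = max(L[1]=7, C[0]=3) = 7
step 2 = dur = max(L[2]=3, C[1]=3) = 3
step 3 = dur = max(L[3]=8, C[2]=?) = C[2]  (unknown; binding)
step 4 = dur = max(L[4]=3, C[3]=9) = 9
step 5 = dur = max(L[5]=2, C[4]=2) = 2
step 6 = dur = max(L[6]=3, C[5]=3) = 3
step 7 = dur = max(L[7]=3, C[6]=9) = 9
step 8 = dur = max(L[8]=5, C[7]=7) = 7
step 9 = dur = C[8]=5 = 5
sum of known step durations = 49
dur[3] = total - known = 58 - 49 = 9
C[2] is the binding max in step 3, so C[2] = dur[3] = 9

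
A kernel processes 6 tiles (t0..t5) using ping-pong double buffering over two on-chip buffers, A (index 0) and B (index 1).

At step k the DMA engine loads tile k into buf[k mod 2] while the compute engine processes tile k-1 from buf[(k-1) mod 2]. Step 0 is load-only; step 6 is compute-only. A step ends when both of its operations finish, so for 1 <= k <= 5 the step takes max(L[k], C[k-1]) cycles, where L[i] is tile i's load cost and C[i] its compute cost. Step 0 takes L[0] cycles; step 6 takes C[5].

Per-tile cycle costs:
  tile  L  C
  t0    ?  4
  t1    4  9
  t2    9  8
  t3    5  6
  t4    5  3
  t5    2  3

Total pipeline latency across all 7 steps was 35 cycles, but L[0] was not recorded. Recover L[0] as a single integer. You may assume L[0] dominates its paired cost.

step 0 → dur = L[0]=? = L[0]  (unknown; binding)
step 1 → dur = max(L[1]=4, C[0]=4) = 4
step 2 → dur = max(L[2]=9, C[1]=9) = 9
step 3 → dur = max(L[3]=5, C[2]=8) = 8
step 4 → dur = max(L[4]=5, C[3]=6) = 6
step 5 → dur = max(L[5]=2, C[4]=3) = 3
step 6 → dur = C[5]=3 = 3
sum of known step durations = 33
dur[0] = total - known = 35 - 33 = 2
L[0] is the binding max in step 0, so L[0] = dur[0] = 2

L[0] = 2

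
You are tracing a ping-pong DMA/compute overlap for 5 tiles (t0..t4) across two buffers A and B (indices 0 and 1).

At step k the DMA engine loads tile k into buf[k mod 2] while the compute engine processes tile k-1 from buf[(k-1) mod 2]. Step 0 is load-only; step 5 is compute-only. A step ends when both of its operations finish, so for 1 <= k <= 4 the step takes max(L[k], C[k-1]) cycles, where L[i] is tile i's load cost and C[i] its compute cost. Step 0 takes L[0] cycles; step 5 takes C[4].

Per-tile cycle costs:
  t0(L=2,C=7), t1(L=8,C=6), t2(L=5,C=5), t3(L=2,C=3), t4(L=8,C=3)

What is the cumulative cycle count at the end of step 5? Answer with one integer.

[0] DMA t0→A (2c) ∥ CU idle ⇒ 2c, clock 2
[1] DMA t1→B (8c) ∥ CU A:t0 (7c) ⇒ 8c, clock 10
[2] DMA t2→A (5c) ∥ CU B:t1 (6c) ⇒ 6c, clock 16
[3] DMA t3→B (2c) ∥ CU A:t2 (5c) ⇒ 5c, clock 21
[4] DMA t4→A (8c) ∥ CU B:t3 (3c) ⇒ 8c, clock 29
[5] DMA idle ∥ CU A:t4 (3c) ⇒ 3c, clock 32

end_cycle[5] = 32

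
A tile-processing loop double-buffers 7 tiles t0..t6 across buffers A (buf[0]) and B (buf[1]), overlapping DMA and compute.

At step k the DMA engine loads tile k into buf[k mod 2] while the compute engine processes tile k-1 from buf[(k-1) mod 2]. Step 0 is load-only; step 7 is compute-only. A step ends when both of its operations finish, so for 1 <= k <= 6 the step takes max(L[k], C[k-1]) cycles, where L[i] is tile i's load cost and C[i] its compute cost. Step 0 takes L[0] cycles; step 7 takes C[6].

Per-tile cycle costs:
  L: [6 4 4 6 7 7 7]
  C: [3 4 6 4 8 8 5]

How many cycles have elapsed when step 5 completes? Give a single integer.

  0. 6=6c; end=6; A:t0 B:-
  1. max(4,3)=4c; end=10; A:t0 B:t1
  2. max(4,4)=4c; end=14; A:t2 B:t1
  3. max(6,6)=6c; end=20; A:t2 B:t3
  4. max(7,4)=7c; end=27; A:t4 B:t3
  5. max(7,8)=8c; end=35; A:t4 B:t5
  6. max(7,8)=8c; end=43; A:t6 B:t5
  7. 5=5c; end=48; A:t6 B:t5

end_cycle[5] = 35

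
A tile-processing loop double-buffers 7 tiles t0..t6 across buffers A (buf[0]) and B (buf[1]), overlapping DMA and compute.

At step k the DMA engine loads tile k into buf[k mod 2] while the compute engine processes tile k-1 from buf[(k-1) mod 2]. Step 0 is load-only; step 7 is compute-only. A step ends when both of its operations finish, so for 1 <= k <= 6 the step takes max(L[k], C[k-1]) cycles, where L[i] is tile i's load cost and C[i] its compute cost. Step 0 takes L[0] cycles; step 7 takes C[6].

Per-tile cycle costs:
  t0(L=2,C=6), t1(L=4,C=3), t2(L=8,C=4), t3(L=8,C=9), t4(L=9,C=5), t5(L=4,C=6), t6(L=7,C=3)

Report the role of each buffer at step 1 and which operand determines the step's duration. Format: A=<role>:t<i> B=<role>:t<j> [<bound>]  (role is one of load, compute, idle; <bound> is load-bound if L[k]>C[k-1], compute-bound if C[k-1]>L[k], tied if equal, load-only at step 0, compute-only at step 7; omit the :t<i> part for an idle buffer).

step 1: A=compute:t0 B=load:t1 [compute-bound]

step 0: L[0]=2 → dur=2, Σ=2 | A=load:t0 B=idle [load-only]
step 1: L[1]=4 C[0]=6 → dur=6, Σ=8 | A=compute:t0 B=load:t1 [compute-bound]
step 2: L[2]=8 C[1]=3 → dur=8, Σ=16 | A=load:t2 B=compute:t1 [load-bound]
step 3: L[3]=8 C[2]=4 → dur=8, Σ=24 | A=compute:t2 B=load:t3 [load-bound]
step 4: L[4]=9 C[3]=9 → dur=9, Σ=33 | A=load:t4 B=compute:t3 [tied]
step 5: L[5]=4 C[4]=5 → dur=5, Σ=38 | A=compute:t4 B=load:t5 [compute-bound]
step 6: L[6]=7 C[5]=6 → dur=7, Σ=45 | A=load:t6 B=compute:t5 [load-bound]
step 7: C[6]=3 → dur=3, Σ=48 | A=compute:t6 B=idle [compute-only]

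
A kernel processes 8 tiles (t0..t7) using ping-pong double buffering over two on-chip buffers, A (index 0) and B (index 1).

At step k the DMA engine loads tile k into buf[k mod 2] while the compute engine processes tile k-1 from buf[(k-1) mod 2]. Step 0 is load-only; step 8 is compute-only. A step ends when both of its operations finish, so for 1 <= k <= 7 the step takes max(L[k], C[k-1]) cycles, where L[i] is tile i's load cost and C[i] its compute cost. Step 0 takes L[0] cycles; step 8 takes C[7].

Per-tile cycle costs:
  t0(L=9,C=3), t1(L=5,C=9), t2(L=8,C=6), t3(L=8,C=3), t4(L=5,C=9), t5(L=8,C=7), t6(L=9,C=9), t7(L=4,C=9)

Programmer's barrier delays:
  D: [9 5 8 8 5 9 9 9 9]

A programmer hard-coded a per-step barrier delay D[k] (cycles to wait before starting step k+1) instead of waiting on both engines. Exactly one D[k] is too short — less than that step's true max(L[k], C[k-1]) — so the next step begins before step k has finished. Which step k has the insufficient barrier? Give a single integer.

k=0 barrier L[0]=9→9c, D[0]=9 ok
k=1 barrier max(L[1]=5,C[0]=3)→5c, D[1]=5 ok
k=2 barrier max(L[2]=8,C[1]=9)→9c, D[2]=8 SHORT
k=3 barrier max(L[3]=8,C[2]=6)→8c, D[3]=8 ok
k=4 barrier max(L[4]=5,C[3]=3)→5c, D[4]=5 ok
k=5 barrier max(L[5]=8,C[4]=9)→9c, D[5]=9 ok
k=6 barrier max(L[6]=9,C[5]=7)→9c, D[6]=9 ok
k=7 barrier max(L[7]=4,C[6]=9)→9c, D[7]=9 ok
k=8 barrier C[7]=9→9c, D[8]=9 ok

hazard at step 2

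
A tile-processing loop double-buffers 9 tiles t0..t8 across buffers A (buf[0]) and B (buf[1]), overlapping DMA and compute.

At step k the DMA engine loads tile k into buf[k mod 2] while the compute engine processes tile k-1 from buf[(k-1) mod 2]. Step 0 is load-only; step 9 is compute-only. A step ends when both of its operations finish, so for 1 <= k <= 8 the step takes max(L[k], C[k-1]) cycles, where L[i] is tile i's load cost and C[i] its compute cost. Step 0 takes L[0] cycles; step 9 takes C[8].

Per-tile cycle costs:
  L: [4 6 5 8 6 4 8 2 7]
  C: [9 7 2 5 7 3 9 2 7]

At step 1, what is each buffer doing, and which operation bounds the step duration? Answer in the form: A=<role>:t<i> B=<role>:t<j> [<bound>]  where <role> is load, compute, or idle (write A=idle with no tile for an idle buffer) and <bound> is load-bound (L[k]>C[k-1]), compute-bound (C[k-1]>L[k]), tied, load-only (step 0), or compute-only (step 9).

[0] DMA t0→A (4c) ∥ CU idle ⇒ 4c, clock 4
[1] DMA t1→B (6c) ∥ CU A:t0 (9c) ⇒ 9c, clock 13
[2] DMA t2→A (5c) ∥ CU B:t1 (7c) ⇒ 7c, clock 20
[3] DMA t3→B (8c) ∥ CU A:t2 (2c) ⇒ 8c, clock 28
[4] DMA t4→A (6c) ∥ CU B:t3 (5c) ⇒ 6c, clock 34
[5] DMA t5→B (4c) ∥ CU A:t4 (7c) ⇒ 7c, clock 41
[6] DMA t6→A (8c) ∥ CU B:t5 (3c) ⇒ 8c, clock 49
[7] DMA t7→B (2c) ∥ CU A:t6 (9c) ⇒ 9c, clock 58
[8] DMA t8→A (7c) ∥ CU B:t7 (2c) ⇒ 7c, clock 65
[9] DMA idle ∥ CU A:t8 (7c) ⇒ 7c, clock 72

step 1: A=compute:t0 B=load:t1 [compute-bound]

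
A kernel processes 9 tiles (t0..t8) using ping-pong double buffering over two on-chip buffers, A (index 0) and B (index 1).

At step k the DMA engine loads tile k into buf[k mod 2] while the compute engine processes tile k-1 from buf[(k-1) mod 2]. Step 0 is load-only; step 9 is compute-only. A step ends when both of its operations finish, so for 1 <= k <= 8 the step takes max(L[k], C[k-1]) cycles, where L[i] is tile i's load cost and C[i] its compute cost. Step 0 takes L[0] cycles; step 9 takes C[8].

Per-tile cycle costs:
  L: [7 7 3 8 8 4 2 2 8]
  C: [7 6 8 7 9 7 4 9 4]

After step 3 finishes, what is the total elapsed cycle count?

end_cycle[3] = 28

[0] DMA t0→A (7c) ∥ CU idle ⇒ 7c, clock 7
[1] DMA t1→B (7c) ∥ CU A:t0 (7c) ⇒ 7c, clock 14
[2] DMA t2→A (3c) ∥ CU B:t1 (6c) ⇒ 6c, clock 20
[3] DMA t3→B (8c) ∥ CU A:t2 (8c) ⇒ 8c, clock 28
[4] DMA t4→A (8c) ∥ CU B:t3 (7c) ⇒ 8c, clock 36
[5] DMA t5→B (4c) ∥ CU A:t4 (9c) ⇒ 9c, clock 45
[6] DMA t6→A (2c) ∥ CU B:t5 (7c) ⇒ 7c, clock 52
[7] DMA t7→B (2c) ∥ CU A:t6 (4c) ⇒ 4c, clock 56
[8] DMA t8→A (8c) ∥ CU B:t7 (9c) ⇒ 9c, clock 65
[9] DMA idle ∥ CU A:t8 (4c) ⇒ 4c, clock 69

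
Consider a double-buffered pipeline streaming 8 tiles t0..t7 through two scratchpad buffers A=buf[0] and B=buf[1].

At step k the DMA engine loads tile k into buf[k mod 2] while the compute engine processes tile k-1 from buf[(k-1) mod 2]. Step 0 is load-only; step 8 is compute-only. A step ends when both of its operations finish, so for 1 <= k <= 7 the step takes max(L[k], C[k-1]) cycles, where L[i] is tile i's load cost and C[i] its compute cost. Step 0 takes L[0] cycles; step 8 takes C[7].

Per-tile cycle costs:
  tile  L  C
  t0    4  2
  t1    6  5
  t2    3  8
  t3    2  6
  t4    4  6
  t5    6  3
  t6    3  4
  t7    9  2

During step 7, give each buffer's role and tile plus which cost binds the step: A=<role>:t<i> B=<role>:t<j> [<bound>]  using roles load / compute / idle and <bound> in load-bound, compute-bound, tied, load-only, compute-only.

step 7: A=compute:t6 B=load:t7 [load-bound]

k=0 load=t0/4c comp=- wait=4 total=4
k=1 load=t1/6c comp=t0/2c wait=6 total=10
k=2 load=t2/3c comp=t1/5c wait=5 total=15
k=3 load=t3/2c comp=t2/8c wait=8 total=23
k=4 load=t4/4c comp=t3/6c wait=6 total=29
k=5 load=t5/6c comp=t4/6c wait=6 total=35
k=6 load=t6/3c comp=t5/3c wait=3 total=38
k=7 load=t7/9c comp=t6/4c wait=9 total=47
k=8 load=- comp=t7/2c wait=2 total=49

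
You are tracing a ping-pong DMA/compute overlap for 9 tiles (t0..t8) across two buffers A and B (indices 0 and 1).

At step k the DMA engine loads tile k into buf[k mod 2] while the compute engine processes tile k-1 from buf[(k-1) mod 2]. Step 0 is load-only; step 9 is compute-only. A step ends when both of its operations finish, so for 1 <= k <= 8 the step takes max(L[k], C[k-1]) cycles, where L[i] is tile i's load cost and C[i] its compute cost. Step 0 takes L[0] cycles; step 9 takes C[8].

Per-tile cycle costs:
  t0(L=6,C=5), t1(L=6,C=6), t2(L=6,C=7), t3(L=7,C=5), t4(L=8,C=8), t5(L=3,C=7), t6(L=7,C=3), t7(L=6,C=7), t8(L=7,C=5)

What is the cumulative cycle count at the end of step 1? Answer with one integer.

  0. 6=6c; end=6; A:t0 B:-
  1. max(6,5)=6c; end=12; A:t0 B:t1
  2. max(6,6)=6c; end=18; A:t2 B:t1
  3. max(7,7)=7c; end=25; A:t2 B:t3
  4. max(8,5)=8c; end=33; A:t4 B:t3
  5. max(3,8)=8c; end=41; A:t4 B:t5
  6. max(7,7)=7c; end=48; A:t6 B:t5
  7. max(6,3)=6c; end=54; A:t6 B:t7
  8. max(7,7)=7c; end=61; A:t8 B:t7
  9. 5=5c; end=66; A:t8 B:t7

end_cycle[1] = 12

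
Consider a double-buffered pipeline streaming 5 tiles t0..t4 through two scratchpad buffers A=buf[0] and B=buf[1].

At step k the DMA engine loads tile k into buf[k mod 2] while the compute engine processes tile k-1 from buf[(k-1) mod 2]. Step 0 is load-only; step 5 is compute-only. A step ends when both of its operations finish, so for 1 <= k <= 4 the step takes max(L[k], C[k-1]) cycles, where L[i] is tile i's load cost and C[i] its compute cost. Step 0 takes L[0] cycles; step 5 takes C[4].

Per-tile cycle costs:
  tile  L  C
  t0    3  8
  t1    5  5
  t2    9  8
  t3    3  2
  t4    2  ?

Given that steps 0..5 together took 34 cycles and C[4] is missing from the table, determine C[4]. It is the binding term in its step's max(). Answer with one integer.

step 0: dur = L[0]=3 = 3
step 1: dur = max(L[1]=5, C[0]=8) = 8
step 2: dur = max(L[2]=9, C[1]=5) = 9
step 3: dur = max(L[3]=3, C[2]=8) = 8
step 4: dur = max(L[4]=2, C[3]=2) = 2
step 5: dur = C[4]=? = C[4]  (unknown; binding)
sum of known step durations = 30
dur[5] = total - known = 34 - 30 = 4
C[4] is the binding max in step 5, so C[4] = dur[5] = 4

C[4] = 4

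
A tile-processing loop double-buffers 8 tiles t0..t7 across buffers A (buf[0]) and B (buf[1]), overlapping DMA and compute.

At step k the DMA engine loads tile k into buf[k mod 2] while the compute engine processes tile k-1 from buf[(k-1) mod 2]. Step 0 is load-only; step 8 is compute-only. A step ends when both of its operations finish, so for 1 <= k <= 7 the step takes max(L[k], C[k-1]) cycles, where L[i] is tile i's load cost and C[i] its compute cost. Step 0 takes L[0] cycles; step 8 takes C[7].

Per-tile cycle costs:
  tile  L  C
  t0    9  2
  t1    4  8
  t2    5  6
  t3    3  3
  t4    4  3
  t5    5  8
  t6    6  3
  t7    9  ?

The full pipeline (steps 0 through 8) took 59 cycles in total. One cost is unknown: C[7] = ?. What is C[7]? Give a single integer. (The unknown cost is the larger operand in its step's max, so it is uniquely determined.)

C[7] = 6

step 0: dur = L[0]=9 = 9
step 1: dur = max(L[1]=4, C[0]=2) = 4
step 2: dur = max(L[2]=5, C[1]=8) = 8
step 3: dur = max(L[3]=3, C[2]=6) = 6
step 4: dur = max(L[4]=4, C[3]=3) = 4
step 5: dur = max(L[5]=5, C[4]=3) = 5
step 6: dur = max(L[6]=6, C[5]=8) = 8
step 7: dur = max(L[7]=9, C[6]=3) = 9
step 8: dur = C[7]=? = C[7]  (unknown; binding)
sum of known step durations = 53
dur[8] = total - known = 59 - 53 = 6
C[7] is the binding max in step 8, so C[7] = dur[8] = 6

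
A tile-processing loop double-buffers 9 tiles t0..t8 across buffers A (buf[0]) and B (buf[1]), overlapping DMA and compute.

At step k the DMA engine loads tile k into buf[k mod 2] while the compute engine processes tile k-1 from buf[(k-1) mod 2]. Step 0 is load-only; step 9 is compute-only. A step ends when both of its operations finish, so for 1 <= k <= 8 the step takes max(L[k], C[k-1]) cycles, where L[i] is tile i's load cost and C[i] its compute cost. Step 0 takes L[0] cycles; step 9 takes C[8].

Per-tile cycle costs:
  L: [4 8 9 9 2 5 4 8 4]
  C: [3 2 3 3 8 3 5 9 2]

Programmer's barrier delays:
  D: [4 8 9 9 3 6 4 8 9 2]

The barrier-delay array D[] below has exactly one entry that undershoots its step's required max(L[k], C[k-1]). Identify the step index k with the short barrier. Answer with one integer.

hazard at step 5

step 0: need L[0]=4 = 4; D[0]=4 ok
step 1: need max(L[1]=8,C[0]=3) = 8; D[1]=8 ok
step 2: need max(L[2]=9,C[1]=2) = 9; D[2]=9 ok
step 3: need max(L[3]=9,C[2]=3) = 9; D[3]=9 ok
step 4: need max(L[4]=2,C[3]=3) = 3; D[4]=3 ok
step 5: need max(L[5]=5,C[4]=8) = 8; D[5]=6 SHORT
step 6: need max(L[6]=4,C[5]=3) = 4; D[6]=4 ok
step 7: need max(L[7]=8,C[6]=5) = 8; D[7]=8 ok
step 8: need max(L[8]=4,C[7]=9) = 9; D[8]=9 ok
step 9: need C[8]=2 = 2; D[9]=2 ok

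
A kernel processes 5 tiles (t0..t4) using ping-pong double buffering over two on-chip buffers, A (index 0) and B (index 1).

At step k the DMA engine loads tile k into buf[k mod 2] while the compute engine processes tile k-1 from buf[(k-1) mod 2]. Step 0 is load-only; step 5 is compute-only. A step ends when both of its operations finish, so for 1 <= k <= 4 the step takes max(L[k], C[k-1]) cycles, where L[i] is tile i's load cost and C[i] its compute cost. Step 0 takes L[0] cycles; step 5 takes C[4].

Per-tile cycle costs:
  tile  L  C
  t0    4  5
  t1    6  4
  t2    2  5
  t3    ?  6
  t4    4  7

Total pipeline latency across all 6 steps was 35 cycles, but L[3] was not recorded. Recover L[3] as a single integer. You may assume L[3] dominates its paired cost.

L[3] = 8

step 0 → dur = L[0]=4 = 4
step 1 → dur = max(L[1]=6, C[0]=5) = 6
step 2 → dur = max(L[2]=2, C[1]=4) = 4
step 3 → dur = max(L[3]=?, C[2]=5) = L[3]  (unknown; binding)
step 4 → dur = max(L[4]=4, C[3]=6) = 6
step 5 → dur = C[4]=7 = 7
sum of known step durations = 27
dur[3] = total - known = 35 - 27 = 8
L[3] is the binding max in step 3, so L[3] = dur[3] = 8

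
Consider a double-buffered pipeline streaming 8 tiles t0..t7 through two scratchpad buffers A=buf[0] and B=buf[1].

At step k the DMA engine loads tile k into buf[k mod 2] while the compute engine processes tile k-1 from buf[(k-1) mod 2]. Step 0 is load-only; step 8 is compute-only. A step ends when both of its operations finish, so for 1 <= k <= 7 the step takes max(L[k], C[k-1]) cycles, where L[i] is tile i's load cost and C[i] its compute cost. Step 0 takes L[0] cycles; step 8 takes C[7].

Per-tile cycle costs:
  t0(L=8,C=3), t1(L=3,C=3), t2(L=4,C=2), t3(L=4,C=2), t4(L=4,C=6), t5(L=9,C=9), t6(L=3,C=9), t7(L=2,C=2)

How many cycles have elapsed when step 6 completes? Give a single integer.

step 0: L[0]=8 → dur=8, Σ=8 | A=load:t0 B=idle [load-only]
step 1: L[1]=3 C[0]=3 → dur=3, Σ=11 | A=compute:t0 B=load:t1 [tied]
step 2: L[2]=4 C[1]=3 → dur=4, Σ=15 | A=load:t2 B=compute:t1 [load-bound]
step 3: L[3]=4 C[2]=2 → dur=4, Σ=19 | A=compute:t2 B=load:t3 [load-bound]
step 4: L[4]=4 C[3]=2 → dur=4, Σ=23 | A=load:t4 B=compute:t3 [load-bound]
step 5: L[5]=9 C[4]=6 → dur=9, Σ=32 | A=compute:t4 B=load:t5 [load-bound]
step 6: L[6]=3 C[5]=9 → dur=9, Σ=41 | A=load:t6 B=compute:t5 [compute-bound]
step 7: L[7]=2 C[6]=9 → dur=9, Σ=50 | A=compute:t6 B=load:t7 [compute-bound]
step 8: C[7]=2 → dur=2, Σ=52 | A=idle B=compute:t7 [compute-only]

end_cycle[6] = 41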